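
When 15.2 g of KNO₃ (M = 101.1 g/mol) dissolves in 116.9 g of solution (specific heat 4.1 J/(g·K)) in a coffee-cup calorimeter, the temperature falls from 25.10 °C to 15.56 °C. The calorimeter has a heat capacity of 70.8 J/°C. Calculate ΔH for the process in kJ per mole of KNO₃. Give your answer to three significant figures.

|ΔT| = |15.56 − 25.10| = 9.54 °C
|q_surr| = (116.9 × 4.1 + 70.8) × 9.54 = 550.09 × 9.54 = 5248 J
n(KNO₃) = 15.2 / 101.1 = 0.1503 mol
Temperature fell, so q_rxn = +|q_surr| = 5.248 kJ
ΔH = q_rxn / n = 34.92 kJ/mol

ΔH = 34.9 kJ/mol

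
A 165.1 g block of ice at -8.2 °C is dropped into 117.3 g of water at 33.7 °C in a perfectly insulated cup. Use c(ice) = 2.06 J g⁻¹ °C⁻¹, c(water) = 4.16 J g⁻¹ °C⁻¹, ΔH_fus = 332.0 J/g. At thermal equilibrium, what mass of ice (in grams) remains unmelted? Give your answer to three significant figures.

Heat to warm all ice to 0 °C: 165.1×2.06×8.2 = 2788.9 J
Heat released by water cooling to 0 °C: 117.3×4.16×33.7 = 16445 J
16445 J < 2788.9 + 165.1×332.0 = 57602.1 J, so not all ice melts; final T = 0 °C.
Heat left for melting: 16445 − 2788.9 = 13656.1 J
Mass melted = 13656.1 / 332.0 = 41.13 g
Ice remaining = 165.1 − 41.13 = 123.97 g

m_ice remaining = 124 g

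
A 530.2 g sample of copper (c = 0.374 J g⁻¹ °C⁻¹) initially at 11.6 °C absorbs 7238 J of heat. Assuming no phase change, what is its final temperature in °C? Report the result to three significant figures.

T_f = 48.1 °C

ΔT = q / (m c) = 7238 / (530.2 × 0.374) = 36.50 °C
T_f = 11.6 + 36.50 = 48.10 °C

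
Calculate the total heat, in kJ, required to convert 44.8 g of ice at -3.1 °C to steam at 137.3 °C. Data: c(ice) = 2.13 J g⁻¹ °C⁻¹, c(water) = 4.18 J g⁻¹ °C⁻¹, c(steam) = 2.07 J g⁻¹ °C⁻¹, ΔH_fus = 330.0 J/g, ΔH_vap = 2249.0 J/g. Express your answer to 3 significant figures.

q = 138 kJ

q1 (heat ice -3.1→0.0 °C): 44.8 × 2.13 × 3.1 = 296 J
q2 (melt at 0 °C): 44.8 × 330.0 = 14784 J
q3 (heat water 0.0→100.0 °C): 44.8 × 4.18 × 100.0 = 18726 J
q4 (vaporize at 100 °C): 44.8 × 2249.0 = 100755 J
q5 (heat steam 100.0→137.3 °C): 44.8 × 2.07 × 37.3 = 3459 J
Total: 296 + 14784 + 18726 + 100755 + 3459 = 138020 J = 138 kJ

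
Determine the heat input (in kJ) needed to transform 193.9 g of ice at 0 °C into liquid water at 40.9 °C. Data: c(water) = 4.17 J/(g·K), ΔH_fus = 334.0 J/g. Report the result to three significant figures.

q = 97.8 kJ

q1 (melt at 0 °C): 193.9 × 334.0 = 64763 J
q2 (heat water 0.0→40.9 °C): 193.9 × 4.17 × 40.9 = 33070 J
Total: 64763 + 33070 = 97833 J = 97.8 kJ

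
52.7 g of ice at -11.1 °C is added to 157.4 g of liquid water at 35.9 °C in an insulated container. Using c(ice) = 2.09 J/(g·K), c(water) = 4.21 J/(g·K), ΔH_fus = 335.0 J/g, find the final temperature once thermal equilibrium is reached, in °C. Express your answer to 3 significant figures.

Heat to bring ice to 0 °C and melt it: q₁ = 52.7×2.09×11.1 + 52.7×335.0 = 18877 J
Heat the water can supply cooling to 0 °C: 157.4×4.21×35.9 = 23789.3 J > q₁, so all ice melts.
Energy balance: 157.4×4.21×(35.9 − T) = 18877 + 52.7×4.21×(T − 0)
662.654(35.9 − T) = 18877 + 221.867 T
23789.3 − 18877 = 884.521 T
T = 4912.3 / 884.521 = 5.554 °C

T_f = 5.55 °C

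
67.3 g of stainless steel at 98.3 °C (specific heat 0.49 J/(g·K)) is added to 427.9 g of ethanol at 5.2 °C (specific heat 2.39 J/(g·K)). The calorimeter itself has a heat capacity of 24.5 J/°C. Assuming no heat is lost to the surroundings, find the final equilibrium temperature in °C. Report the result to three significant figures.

Heat lost by stainless steel = heat gained by ethanol + calorimeter.
(67.3)(0.49)(98.3 − T) = [(427.9)(2.39) + 24.5](T − 5.2)
32.977 (98.3 − T) = 1047.181 (T − 5.2)
3241.6 − 32.977 T = 1047.181 T − 5445.3
8686.9 = 1080.158 T
T = 8.042 °C

T_f = 8.04 °C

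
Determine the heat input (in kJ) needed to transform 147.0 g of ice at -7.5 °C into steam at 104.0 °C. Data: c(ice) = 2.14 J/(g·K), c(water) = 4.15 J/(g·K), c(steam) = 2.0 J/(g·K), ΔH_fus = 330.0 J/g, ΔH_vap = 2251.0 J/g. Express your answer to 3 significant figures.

q = 444 kJ

q1 (heat ice -7.5→0.0 °C): 147.0 × 2.14 × 7.5 = 2359 J
q2 (melt at 0 °C): 147.0 × 330.0 = 48510 J
q3 (heat water 0.0→100.0 °C): 147.0 × 4.15 × 100.0 = 61005 J
q4 (vaporize at 100 °C): 147.0 × 2251.0 = 330897 J
q5 (heat steam 100.0→104.0 °C): 147.0 × 2.0 × 4.0 = 1176 J
Total: 2359 + 48510 + 61005 + 330897 + 1176 = 443947 J = 444 kJ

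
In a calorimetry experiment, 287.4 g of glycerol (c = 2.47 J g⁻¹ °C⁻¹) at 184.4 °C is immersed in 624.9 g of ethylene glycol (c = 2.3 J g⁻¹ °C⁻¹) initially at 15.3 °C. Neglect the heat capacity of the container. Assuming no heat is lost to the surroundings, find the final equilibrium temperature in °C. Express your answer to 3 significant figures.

Heat lost by glycerol = heat gained by ethylene glycol.
(287.4)(2.47)(184.4 − T) = (624.9)(2.3)(T − 15.3)
709.878 (184.4 − T) = 1437.27 (T − 15.3)
130900 − 709.878 T = 1437.27 T − 21990
152890 = 2147.148 T
T = 71.21 °C

T_f = 71.2 °C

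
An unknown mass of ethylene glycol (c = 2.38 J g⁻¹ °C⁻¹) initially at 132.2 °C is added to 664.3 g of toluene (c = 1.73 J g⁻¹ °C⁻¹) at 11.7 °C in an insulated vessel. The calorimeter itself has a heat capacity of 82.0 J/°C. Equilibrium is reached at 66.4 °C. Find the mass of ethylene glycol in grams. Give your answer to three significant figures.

m = 430 g

q_gained = (664.3 × 1.73 + 82.0) × (66.4 − 11.7) = 67350 J
q_lost = m × 2.38 × (132.2 − 66.4) = 156.604 m
m = 67350 / 156.604 = 430 g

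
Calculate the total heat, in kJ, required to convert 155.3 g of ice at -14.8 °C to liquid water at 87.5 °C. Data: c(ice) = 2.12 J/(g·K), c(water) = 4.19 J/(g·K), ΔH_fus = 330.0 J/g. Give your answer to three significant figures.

q1 (heat ice -14.8→0.0 °C): 155.3 × 2.12 × 14.8 = 4873 J
q2 (melt at 0 °C): 155.3 × 330.0 = 51249 J
q3 (heat water 0.0→87.5 °C): 155.3 × 4.19 × 87.5 = 56937 J
Total: 4873 + 51249 + 56937 = 113059 J = 113 kJ

q = 113 kJ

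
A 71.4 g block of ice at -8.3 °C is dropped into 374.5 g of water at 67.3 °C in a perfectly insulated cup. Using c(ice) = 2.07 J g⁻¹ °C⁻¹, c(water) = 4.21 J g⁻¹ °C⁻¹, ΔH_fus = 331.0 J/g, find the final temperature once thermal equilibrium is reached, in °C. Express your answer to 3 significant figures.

Heat to bring ice to 0 °C and melt it: q₁ = 71.4×2.07×8.3 + 71.4×331.0 = 24860 J
Heat the water can supply cooling to 0 °C: 374.5×4.21×67.3 = 106108 J > q₁, so all ice melts.
Energy balance: 374.5×4.21×(67.3 − T) = 24860 + 71.4×4.21×(T − 0)
1576.645(67.3 − T) = 24860 + 300.594 T
106108 − 24860 = 1877.239 T
T = 81248 / 1877.239 = 43.28 °C

T_f = 43.3 °C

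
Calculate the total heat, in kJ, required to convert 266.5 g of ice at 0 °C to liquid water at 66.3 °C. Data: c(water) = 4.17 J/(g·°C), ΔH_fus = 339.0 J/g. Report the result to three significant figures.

q = 164 kJ

q1 (melt at 0 °C): 266.5 × 339.0 = 90344 J
q2 (heat water 0.0→66.3 °C): 266.5 × 4.17 × 66.3 = 73680 J
Total: 90344 + 73680 = 164024 J = 164 kJ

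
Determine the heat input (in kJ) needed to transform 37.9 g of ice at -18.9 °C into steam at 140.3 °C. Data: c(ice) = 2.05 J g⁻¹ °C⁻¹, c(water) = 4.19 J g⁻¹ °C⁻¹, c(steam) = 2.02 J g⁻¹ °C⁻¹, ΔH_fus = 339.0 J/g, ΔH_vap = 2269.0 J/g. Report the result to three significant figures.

q1 (heat ice -18.9→0.0 °C): 37.9 × 2.05 × 18.9 = 1468 J
q2 (melt at 0 °C): 37.9 × 339.0 = 12848 J
q3 (heat water 0.0→100.0 °C): 37.9 × 4.19 × 100.0 = 15880 J
q4 (vaporize at 100 °C): 37.9 × 2269.0 = 85995 J
q5 (heat steam 100.0→140.3 °C): 37.9 × 2.02 × 40.3 = 3085 J
Total: 1468 + 12848 + 15880 + 85995 + 3085 = 119276 J = 119 kJ

q = 119 kJ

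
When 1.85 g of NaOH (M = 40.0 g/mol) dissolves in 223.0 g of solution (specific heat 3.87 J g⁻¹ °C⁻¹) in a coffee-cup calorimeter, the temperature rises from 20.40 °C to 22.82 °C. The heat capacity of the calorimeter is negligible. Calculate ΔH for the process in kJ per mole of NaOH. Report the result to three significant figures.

|ΔT| = |22.82 − 20.40| = 2.42 °C
|q_surr| = (223.0 × 3.87) × 2.42 = 863.01 × 2.42 = 2088.5 J
n(NaOH) = 1.85 / 40.0 = 0.046250 mol
Temperature rose, so q_rxn = −|q_surr| = -2.0885 kJ
ΔH = q_rxn / n = -45.16 kJ/mol

ΔH = -45.2 kJ/mol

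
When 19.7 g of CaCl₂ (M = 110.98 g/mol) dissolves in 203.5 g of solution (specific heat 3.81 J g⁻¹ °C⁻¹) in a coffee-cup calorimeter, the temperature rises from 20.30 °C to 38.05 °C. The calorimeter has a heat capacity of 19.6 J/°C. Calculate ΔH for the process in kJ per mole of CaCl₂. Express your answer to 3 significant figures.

|ΔT| = |38.05 − 20.30| = 17.75 °C
|q_surr| = (203.5 × 3.81 + 19.6) × 17.75 = 794.935 × 17.75 = 14110 J
n(CaCl₂) = 19.7 / 110.98 = 0.1775 mol
Temperature rose, so q_rxn = −|q_surr| = -14.11 kJ
ΔH = q_rxn / n = -79.49 kJ/mol

ΔH = -79.5 kJ/mol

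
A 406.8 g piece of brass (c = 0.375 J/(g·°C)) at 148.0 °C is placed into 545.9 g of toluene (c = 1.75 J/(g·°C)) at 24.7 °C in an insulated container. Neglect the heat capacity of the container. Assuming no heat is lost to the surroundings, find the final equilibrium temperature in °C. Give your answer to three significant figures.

Heat lost by brass = heat gained by toluene.
(406.8)(0.375)(148.0 − T) = (545.9)(1.75)(T − 24.7)
152.55 (148.0 − T) = 955.325 (T − 24.7)
22577 − 152.55 T = 955.325 T − 23597
46174 = 1107.875 T
T = 41.68 °C

T_f = 41.7 °C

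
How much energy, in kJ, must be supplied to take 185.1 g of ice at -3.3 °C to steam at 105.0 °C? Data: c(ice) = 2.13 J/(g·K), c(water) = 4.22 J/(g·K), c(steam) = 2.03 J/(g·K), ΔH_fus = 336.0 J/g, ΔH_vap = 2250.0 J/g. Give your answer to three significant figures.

q1 (heat ice -3.3→0.0 °C): 185.1 × 2.13 × 3.3 = 1301 J
q2 (melt at 0 °C): 185.1 × 336.0 = 62194 J
q3 (heat water 0.0→100.0 °C): 185.1 × 4.22 × 100.0 = 78112 J
q4 (vaporize at 100 °C): 185.1 × 2250.0 = 416475 J
q5 (heat steam 100.0→105.0 °C): 185.1 × 2.03 × 5.0 = 1879 J
Total: 1301 + 62194 + 78112 + 416475 + 1879 = 559961 J = 560 kJ

q = 560 kJ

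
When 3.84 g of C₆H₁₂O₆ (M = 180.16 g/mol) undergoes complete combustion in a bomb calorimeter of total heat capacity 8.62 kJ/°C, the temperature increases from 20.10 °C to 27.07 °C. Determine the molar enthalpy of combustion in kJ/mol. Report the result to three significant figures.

ΔH = -2820 kJ/mol

ΔT = 27.07 − 20.10 = 6.97 °C
q_cal = C_cal × ΔT = 8.62 × 6.97 = 60.0814 kJ
n = 3.84 / 180.16 = 0.02131 mol
q_rxn = −q_cal = -60.0814 kJ
ΔH = -60.0814 / 0.02131 = -2819 kJ/mol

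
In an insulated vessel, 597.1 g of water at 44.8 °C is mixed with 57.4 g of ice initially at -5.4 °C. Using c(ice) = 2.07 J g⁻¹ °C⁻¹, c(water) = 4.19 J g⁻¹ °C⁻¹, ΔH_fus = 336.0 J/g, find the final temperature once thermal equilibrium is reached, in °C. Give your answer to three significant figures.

Heat to bring ice to 0 °C and melt it: q₁ = 57.4×2.07×5.4 + 57.4×336.0 = 19928 J
Heat the water can supply cooling to 0 °C: 597.1×4.19×44.8 = 112083 J > q₁, so all ice melts.
Energy balance: 597.1×4.19×(44.8 − T) = 19928 + 57.4×4.19×(T − 0)
2501.849(44.8 − T) = 19928 + 240.506 T
112083 − 19928 = 2742.355 T
T = 92155 / 2742.355 = 33.60 °C

T_f = 33.6 °C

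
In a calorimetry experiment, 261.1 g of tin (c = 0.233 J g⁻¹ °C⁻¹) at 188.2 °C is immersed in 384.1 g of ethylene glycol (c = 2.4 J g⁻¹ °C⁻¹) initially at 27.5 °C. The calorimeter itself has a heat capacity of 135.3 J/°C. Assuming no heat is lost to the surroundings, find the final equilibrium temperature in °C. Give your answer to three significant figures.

Heat lost by tin = heat gained by ethylene glycol + calorimeter.
(261.1)(0.233)(188.2 − T) = [(384.1)(2.4) + 135.3](T − 27.5)
60.8363 (188.2 − T) = 1057.14 (T − 27.5)
11449 − 60.8363 T = 1057.14 T − 29071
40520 = 1117.9763 T
T = 36.24 °C

T_f = 36.2 °C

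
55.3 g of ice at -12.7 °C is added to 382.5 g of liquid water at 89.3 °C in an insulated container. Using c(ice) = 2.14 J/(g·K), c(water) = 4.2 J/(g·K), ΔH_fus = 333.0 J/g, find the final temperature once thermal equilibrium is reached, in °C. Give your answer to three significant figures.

Heat to bring ice to 0 °C and melt it: q₁ = 55.3×2.14×12.7 + 55.3×333.0 = 19918 J
Heat the water can supply cooling to 0 °C: 382.5×4.2×89.3 = 143460 J > q₁, so all ice melts.
Energy balance: 382.5×4.2×(89.3 − T) = 19918 + 55.3×4.2×(T − 0)
1606.5(89.3 − T) = 19918 + 232.26 T
143460 − 19918 = 1838.76 T
T = 123542 / 1838.76 = 67.19 °C

T_f = 67.2 °C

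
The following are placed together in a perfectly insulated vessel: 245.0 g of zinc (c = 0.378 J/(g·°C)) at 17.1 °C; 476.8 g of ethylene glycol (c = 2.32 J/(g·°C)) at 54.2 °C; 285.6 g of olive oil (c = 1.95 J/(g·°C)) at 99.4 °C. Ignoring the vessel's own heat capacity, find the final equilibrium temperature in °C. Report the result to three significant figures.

T_f = 66.6 °C

Σ mᵢcᵢ(T − Tᵢ) = 0  ⇒  T = Σ mᵢcᵢTᵢ / Σ mᵢcᵢ
Σ mᵢcᵢ = 245.0×0.378 + 476.8×2.32 + 285.6×1.95 = 1755.706
Σ mᵢcᵢTᵢ = 92.61×17.1 + 1106.176×54.2 + 556.92×99.4 = 116900
T = 116900 / 1755.706 = 66.58 °C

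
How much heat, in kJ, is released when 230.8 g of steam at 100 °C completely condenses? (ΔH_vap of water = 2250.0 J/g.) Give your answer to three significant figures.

q = 519 kJ

q = m × ΔH_vap = 230.8 × 2250.0 = 519300 J = 519 kJ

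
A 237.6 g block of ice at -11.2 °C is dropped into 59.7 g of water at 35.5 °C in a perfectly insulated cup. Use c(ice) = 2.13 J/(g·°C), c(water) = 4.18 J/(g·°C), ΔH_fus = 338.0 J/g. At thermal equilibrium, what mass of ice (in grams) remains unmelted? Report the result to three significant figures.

m_ice remaining = 228 g

Heat to warm all ice to 0 °C: 237.6×2.13×11.2 = 5668.2 J
Heat released by water cooling to 0 °C: 59.7×4.18×35.5 = 8858.9 J
8858.9 J < 5668.2 + 237.6×338.0 = 85977.0 J, so not all ice melts; final T = 0 °C.
Heat left for melting: 8858.9 − 5668.2 = 3190.7 J
Mass melted = 3190.7 / 338.0 = 9.440 g
Ice remaining = 237.6 − 9.440 = 228.160 g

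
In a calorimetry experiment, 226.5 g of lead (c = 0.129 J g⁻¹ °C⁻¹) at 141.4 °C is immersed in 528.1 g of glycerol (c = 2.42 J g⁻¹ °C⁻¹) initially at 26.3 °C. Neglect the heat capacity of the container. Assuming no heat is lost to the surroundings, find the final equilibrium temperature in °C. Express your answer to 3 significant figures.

Heat lost by lead = heat gained by glycerol.
(226.5)(0.129)(141.4 − T) = (528.1)(2.42)(T − 26.3)
29.2185 (141.4 − T) = 1278.002 (T − 26.3)
4131.5 − 29.2185 T = 1278.002 T − 33611
37742.5 = 1307.2205 T
T = 28.87 °C

T_f = 28.9 °C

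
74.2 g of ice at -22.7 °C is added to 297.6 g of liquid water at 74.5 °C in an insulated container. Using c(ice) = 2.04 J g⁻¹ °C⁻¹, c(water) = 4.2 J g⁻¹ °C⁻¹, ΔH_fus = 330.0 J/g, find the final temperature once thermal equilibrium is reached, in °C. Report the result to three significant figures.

T_f = 41.8 °C

Heat to bring ice to 0 °C and melt it: q₁ = 74.2×2.04×22.7 + 74.2×330.0 = 27922 J
Heat the water can supply cooling to 0 °C: 297.6×4.2×74.5 = 93119.0 J > q₁, so all ice melts.
Energy balance: 297.6×4.2×(74.5 − T) = 27922 + 74.2×4.2×(T − 0)
1249.92(74.5 − T) = 27922 + 311.64 T
93119.0 − 27922 = 1561.56 T
T = 65197.0 / 1561.56 = 41.75 °C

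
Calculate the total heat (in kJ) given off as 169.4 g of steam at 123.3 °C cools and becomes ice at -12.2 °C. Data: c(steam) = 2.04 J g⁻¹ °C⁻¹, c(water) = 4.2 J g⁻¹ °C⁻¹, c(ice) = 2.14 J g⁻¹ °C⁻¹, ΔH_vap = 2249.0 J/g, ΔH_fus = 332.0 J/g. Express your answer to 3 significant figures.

q1 (cool steam 123.3→100 °C): 169.4 × 2.04 × 23.3 = 8052 J
q2 (condense at 100 °C): 169.4 × 2249.0 = 380981 J
q3 (cool water 100→0 °C): 169.4 × 4.2 × 100.0 = 71148 J
q4 (freeze at 0 °C): 169.4 × 332.0 = 56241 J
q5 (cool ice 0→-12.2 °C): 169.4 × 2.14 × 12.2 = 4423 J
Total: 8052 + 380981 + 71148 + 56241 + 4423 = 520845 J = 521 kJ

q = 521 kJ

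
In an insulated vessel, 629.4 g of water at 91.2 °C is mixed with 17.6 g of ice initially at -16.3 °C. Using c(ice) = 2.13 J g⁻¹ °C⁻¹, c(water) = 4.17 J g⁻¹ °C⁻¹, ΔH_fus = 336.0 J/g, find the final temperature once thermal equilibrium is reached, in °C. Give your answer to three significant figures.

Heat to bring ice to 0 °C and melt it: q₁ = 17.6×2.13×16.3 + 17.6×336.0 = 6524.7 J
Heat the water can supply cooling to 0 °C: 629.4×4.17×91.2 = 239363 J > q₁, so all ice melts.
Energy balance: 629.4×4.17×(91.2 − T) = 6524.7 + 17.6×4.17×(T − 0)
2624.598(91.2 − T) = 6524.7 + 73.392 T
239363 − 6524.7 = 2697.990 T
T = 232838.3 / 2697.990 = 86.30 °C

T_f = 86.3 °C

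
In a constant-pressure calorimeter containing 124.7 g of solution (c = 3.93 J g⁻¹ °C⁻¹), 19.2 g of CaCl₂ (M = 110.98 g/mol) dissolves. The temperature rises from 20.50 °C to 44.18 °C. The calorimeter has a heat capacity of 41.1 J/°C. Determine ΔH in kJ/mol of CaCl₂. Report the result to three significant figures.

|ΔT| = |44.18 − 20.50| = 23.68 °C
|q_surr| = (124.7 × 3.93 + 41.1) × 23.68 = 531.171 × 23.68 = 12580 J
n(CaCl₂) = 19.2 / 110.98 = 0.1730 mol
Temperature rose, so q_rxn = −|q_surr| = -12.58 kJ
ΔH = q_rxn / n = -72.72 kJ/mol

ΔH = -72.7 kJ/mol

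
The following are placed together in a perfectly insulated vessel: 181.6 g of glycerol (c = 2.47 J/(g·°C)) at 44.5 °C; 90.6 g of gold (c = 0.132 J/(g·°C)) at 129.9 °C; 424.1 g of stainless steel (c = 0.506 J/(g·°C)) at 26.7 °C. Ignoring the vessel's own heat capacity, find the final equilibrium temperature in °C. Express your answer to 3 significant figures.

Σ mᵢcᵢ(T − Tᵢ) = 0  ⇒  T = Σ mᵢcᵢTᵢ / Σ mᵢcᵢ
Σ mᵢcᵢ = 181.6×2.47 + 90.6×0.132 + 424.1×0.506 = 675.1058
Σ mᵢcᵢTᵢ = 448.552×44.5 + 11.9592×129.9 + 214.5946×26.7 = 27244
T = 27244 / 675.1058 = 40.36 °C

T_f = 40.4 °C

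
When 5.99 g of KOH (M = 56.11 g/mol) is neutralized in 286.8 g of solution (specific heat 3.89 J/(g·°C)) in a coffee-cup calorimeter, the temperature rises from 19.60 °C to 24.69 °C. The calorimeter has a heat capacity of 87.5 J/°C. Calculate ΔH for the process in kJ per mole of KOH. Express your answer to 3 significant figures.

|ΔT| = |24.69 − 19.60| = 5.09 °C
|q_surr| = (286.8 × 3.89 + 87.5) × 5.09 = 1203.152 × 5.09 = 6124.0 J
n(KOH) = 5.99 / 56.11 = 0.10675 mol
Temperature rose, so q_rxn = −|q_surr| = -6.1240 kJ
ΔH = q_rxn / n = -57.37 kJ/mol

ΔH = -57.4 kJ/mol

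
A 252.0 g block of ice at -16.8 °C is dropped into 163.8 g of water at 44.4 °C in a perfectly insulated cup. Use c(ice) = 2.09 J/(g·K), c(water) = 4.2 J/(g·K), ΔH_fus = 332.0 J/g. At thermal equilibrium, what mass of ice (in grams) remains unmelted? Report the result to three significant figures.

m_ice remaining = 187 g

Heat to warm all ice to 0 °C: 252.0×2.09×16.8 = 8848.2 J
Heat released by water cooling to 0 °C: 163.8×4.2×44.4 = 30545 J
30545 J < 8848.2 + 252.0×332.0 = 92512.2 J, so not all ice melts; final T = 0 °C.
Heat left for melting: 30545 − 8848.2 = 21696.8 J
Mass melted = 21696.8 / 332.0 = 65.35 g
Ice remaining = 252.0 − 65.35 = 186.65 g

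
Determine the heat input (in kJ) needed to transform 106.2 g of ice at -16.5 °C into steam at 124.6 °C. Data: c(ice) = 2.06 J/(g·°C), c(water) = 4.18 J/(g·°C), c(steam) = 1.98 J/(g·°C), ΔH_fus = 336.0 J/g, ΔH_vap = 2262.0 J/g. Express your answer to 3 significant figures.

q1 (heat ice -16.5→0.0 °C): 106.2 × 2.06 × 16.5 = 3610 J
q2 (melt at 0 °C): 106.2 × 336.0 = 35683 J
q3 (heat water 0.0→100.0 °C): 106.2 × 4.18 × 100.0 = 44392 J
q4 (vaporize at 100 °C): 106.2 × 2262.0 = 240224 J
q5 (heat steam 100.0→124.6 °C): 106.2 × 1.98 × 24.6 = 5173 J
Total: 3610 + 35683 + 44392 + 240224 + 5173 = 329082 J = 329 kJ

q = 329 kJ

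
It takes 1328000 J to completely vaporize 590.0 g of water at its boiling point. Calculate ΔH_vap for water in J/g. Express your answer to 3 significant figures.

ΔH_vap = 2250 J/g

ΔH_vap = q / m = 1328000 / 590.0 = 2250 J/g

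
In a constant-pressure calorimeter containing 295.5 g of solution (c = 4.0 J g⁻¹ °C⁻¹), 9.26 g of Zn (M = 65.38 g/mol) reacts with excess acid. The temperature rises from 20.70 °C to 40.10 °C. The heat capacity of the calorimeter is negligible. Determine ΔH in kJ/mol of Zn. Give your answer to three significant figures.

ΔH = -162 kJ/mol

|ΔT| = |40.10 − 20.70| = 19.40 °C
|q_surr| = (295.5 × 4.0) × 19.40 = 1182 × 19.40 = 22930 J
n(Zn) = 9.26 / 65.38 = 0.1416 mol
Temperature rose, so q_rxn = −|q_surr| = -22.93 kJ
ΔH = q_rxn / n = -161.9 kJ/mol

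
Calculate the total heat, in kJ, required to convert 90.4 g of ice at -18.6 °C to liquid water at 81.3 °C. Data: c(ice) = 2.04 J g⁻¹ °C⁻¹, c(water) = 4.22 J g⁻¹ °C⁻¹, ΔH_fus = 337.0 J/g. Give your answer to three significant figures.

q = 64.9 kJ

q1 (heat ice -18.6→0.0 °C): 90.4 × 2.04 × 18.6 = 3430 J
q2 (melt at 0 °C): 90.4 × 337.0 = 30465 J
q3 (heat water 0.0→81.3 °C): 90.4 × 4.22 × 81.3 = 31015 J
Total: 3430 + 30465 + 31015 = 64910 J = 64.9 kJ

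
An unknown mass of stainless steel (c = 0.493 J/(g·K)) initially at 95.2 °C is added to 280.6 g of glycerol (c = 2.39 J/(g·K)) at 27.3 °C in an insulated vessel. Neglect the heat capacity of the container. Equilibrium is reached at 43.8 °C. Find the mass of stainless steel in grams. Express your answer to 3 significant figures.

q_gained = (280.6 × 2.39) × (43.8 − 27.3) = 11070 J
q_lost = m × 0.493 × (95.2 − 43.8) = 25.3402 m
m = 11070 / 25.3402 = 437 g

m = 437 g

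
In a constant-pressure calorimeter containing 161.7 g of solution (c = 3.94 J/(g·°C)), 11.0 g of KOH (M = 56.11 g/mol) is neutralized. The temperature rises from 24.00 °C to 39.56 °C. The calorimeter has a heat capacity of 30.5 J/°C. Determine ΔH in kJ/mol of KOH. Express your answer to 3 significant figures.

ΔH = -53.0 kJ/mol

|ΔT| = |39.56 − 24.00| = 15.56 °C
|q_surr| = (161.7 × 3.94 + 30.5) × 15.56 = 667.598 × 15.56 = 10390 J
n(KOH) = 11.0 / 56.11 = 0.1960 mol
Temperature rose, so q_rxn = −|q_surr| = -10.39 kJ
ΔH = q_rxn / n = -53.01 kJ/mol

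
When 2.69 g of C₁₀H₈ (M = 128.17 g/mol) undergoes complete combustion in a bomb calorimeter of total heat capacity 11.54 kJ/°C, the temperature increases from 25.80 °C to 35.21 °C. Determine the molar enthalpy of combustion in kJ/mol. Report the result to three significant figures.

ΔH = -5170 kJ/mol

ΔT = 35.21 − 25.80 = 9.41 °C
q_cal = C_cal × ΔT = 11.54 × 9.41 = 108.5914 kJ
n = 2.69 / 128.17 = 0.02099 mol
q_rxn = −q_cal = -108.5914 kJ
ΔH = -108.5914 / 0.02099 = -5173 kJ/mol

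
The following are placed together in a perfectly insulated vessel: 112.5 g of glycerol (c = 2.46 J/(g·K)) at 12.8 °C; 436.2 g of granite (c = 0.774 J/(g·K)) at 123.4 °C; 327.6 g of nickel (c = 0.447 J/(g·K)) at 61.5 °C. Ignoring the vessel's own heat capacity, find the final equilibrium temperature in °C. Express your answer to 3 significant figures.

T_f = 71.3 °C

Σ mᵢcᵢ(T − Tᵢ) = 0  ⇒  T = Σ mᵢcᵢTᵢ / Σ mᵢcᵢ
Σ mᵢcᵢ = 112.5×2.46 + 436.2×0.774 + 327.6×0.447 = 760.8060
Σ mᵢcᵢTᵢ = 276.75×12.8 + 337.6188×123.4 + 146.4372×61.5 = 54210
T = 54210 / 760.8060 = 71.25 °C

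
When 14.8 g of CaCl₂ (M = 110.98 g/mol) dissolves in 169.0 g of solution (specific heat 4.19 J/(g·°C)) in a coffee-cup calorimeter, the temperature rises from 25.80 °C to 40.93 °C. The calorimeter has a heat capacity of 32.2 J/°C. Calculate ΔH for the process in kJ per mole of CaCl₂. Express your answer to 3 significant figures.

ΔH = -84.0 kJ/mol

|ΔT| = |40.93 − 25.80| = 15.13 °C
|q_surr| = (169.0 × 4.19 + 32.2) × 15.13 = 740.31 × 15.13 = 11200 J
n(CaCl₂) = 14.8 / 110.98 = 0.1334 mol
Temperature rose, so q_rxn = −|q_surr| = -11.20 kJ
ΔH = q_rxn / n = -83.96 kJ/mol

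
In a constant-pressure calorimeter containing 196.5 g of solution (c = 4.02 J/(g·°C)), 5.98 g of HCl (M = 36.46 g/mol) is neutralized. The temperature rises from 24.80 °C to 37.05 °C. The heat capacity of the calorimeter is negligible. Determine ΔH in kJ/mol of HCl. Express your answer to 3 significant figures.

|ΔT| = |37.05 − 24.80| = 12.25 °C
|q_surr| = (196.5 × 4.02) × 12.25 = 789.93 × 12.25 = 9677 J
n(HCl) = 5.98 / 36.46 = 0.1640 mol
Temperature rose, so q_rxn = −|q_surr| = -9.677 kJ
ΔH = q_rxn / n = -59.01 kJ/mol

ΔH = -59.0 kJ/mol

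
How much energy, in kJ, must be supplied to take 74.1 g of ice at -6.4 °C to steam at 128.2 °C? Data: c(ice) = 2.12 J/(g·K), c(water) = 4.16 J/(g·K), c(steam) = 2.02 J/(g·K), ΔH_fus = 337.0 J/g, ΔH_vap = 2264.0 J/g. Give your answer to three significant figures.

q = 229 kJ

q1 (heat ice -6.4→0.0 °C): 74.1 × 2.12 × 6.4 = 1005 J
q2 (melt at 0 °C): 74.1 × 337.0 = 24972 J
q3 (heat water 0.0→100.0 °C): 74.1 × 4.16 × 100.0 = 30826 J
q4 (vaporize at 100 °C): 74.1 × 2264.0 = 167762 J
q5 (heat steam 100.0→128.2 °C): 74.1 × 2.02 × 28.2 = 4221 J
Total: 1005 + 24972 + 30826 + 167762 + 4221 = 228786 J = 229 kJ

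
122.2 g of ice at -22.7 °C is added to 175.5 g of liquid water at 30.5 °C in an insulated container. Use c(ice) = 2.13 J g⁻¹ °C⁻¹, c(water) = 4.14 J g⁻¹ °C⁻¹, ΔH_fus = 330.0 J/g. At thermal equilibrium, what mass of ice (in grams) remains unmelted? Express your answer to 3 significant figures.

Heat to warm all ice to 0 °C: 122.2×2.13×22.7 = 5908.5 J
Heat released by water cooling to 0 °C: 175.5×4.14×30.5 = 22160 J
22160 J < 5908.5 + 122.2×330.0 = 46234.5 J, so not all ice melts; final T = 0 °C.
Heat left for melting: 22160 − 5908.5 = 16251.5 J
Mass melted = 16251.5 / 330.0 = 49.25 g
Ice remaining = 122.2 − 49.25 = 72.95 g

m_ice remaining = 73.0 g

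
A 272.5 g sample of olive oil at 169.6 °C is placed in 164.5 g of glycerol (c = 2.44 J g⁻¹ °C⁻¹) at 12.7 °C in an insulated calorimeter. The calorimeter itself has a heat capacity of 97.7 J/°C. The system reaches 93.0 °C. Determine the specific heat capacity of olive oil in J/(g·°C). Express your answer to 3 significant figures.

c = 1.92 J/(g·°C)

q_gained = (164.5 × 2.44 + 97.7) × (93.0 − 12.7) = 40080 J
q_lost = 272.5 × c × (169.6 − 93.0) = 20873.5 c
Set equal: c = 40080 / 20873.5 = 1.92 J/(g·°C)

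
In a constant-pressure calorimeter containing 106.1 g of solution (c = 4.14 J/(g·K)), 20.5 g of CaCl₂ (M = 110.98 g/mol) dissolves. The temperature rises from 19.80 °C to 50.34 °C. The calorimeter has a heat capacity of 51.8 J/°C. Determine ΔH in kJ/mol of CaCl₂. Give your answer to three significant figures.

|ΔT| = |50.34 − 19.80| = 30.54 °C
|q_surr| = (106.1 × 4.14 + 51.8) × 30.54 = 491.054 × 30.54 = 15000 J
n(CaCl₂) = 20.5 / 110.98 = 0.1847 mol
Temperature rose, so q_rxn = −|q_surr| = -15.00 kJ
ΔH = q_rxn / n = -81.21 kJ/mol

ΔH = -81.2 kJ/mol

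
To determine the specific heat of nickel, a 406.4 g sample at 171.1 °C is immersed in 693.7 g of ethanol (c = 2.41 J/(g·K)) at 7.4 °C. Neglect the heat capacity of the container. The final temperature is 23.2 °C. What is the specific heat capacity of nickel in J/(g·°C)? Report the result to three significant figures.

c = 0.439 J/(g·°C)

q_gained = (693.7 × 2.41) × (23.2 − 7.4) = 26410 J
q_lost = 406.4 × c × (171.1 − 23.2) = 60106.56 c
Set equal: c = 26410 / 60106.56 = 0.439 J/(g·°C)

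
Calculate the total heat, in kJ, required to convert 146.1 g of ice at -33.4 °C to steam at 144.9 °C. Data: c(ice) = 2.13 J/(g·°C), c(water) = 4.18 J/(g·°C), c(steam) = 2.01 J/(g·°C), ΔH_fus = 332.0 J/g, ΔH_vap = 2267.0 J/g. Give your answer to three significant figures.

q = 464 kJ

q1 (heat ice -33.4→0.0 °C): 146.1 × 2.13 × 33.4 = 10394 J
q2 (melt at 0 °C): 146.1 × 332.0 = 48505 J
q3 (heat water 0.0→100.0 °C): 146.1 × 4.18 × 100.0 = 61070 J
q4 (vaporize at 100 °C): 146.1 × 2267.0 = 331209 J
q5 (heat steam 100.0→144.9 °C): 146.1 × 2.01 × 44.9 = 13185 J
Total: 10394 + 48505 + 61070 + 331209 + 13185 = 464363 J = 464 kJ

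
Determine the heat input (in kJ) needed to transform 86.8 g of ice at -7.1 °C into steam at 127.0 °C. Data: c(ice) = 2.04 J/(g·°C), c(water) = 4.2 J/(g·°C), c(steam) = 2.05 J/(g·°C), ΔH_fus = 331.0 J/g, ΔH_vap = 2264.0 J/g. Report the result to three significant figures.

q1 (heat ice -7.1→0.0 °C): 86.8 × 2.04 × 7.1 = 1257 J
q2 (melt at 0 °C): 86.8 × 331.0 = 28731 J
q3 (heat water 0.0→100.0 °C): 86.8 × 4.2 × 100.0 = 36456 J
q4 (vaporize at 100 °C): 86.8 × 2264.0 = 196515 J
q5 (heat steam 100.0→127.0 °C): 86.8 × 2.05 × 27.0 = 4804 J
Total: 1257 + 28731 + 36456 + 196515 + 4804 = 267763 J = 268 kJ

q = 268 kJ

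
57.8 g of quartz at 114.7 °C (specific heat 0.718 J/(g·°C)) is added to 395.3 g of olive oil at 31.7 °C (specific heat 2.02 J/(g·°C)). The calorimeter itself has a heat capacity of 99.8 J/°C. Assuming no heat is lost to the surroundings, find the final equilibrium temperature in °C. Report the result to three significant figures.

Heat lost by quartz = heat gained by olive oil + calorimeter.
(57.8)(0.718)(114.7 − T) = [(395.3)(2.02) + 99.8](T − 31.7)
41.5004 (114.7 − T) = 898.306 (T − 31.7)
4760.1 − 41.5004 T = 898.306 T − 28476
33236.1 = 939.8064 T
T = 35.36 °C

T_f = 35.4 °C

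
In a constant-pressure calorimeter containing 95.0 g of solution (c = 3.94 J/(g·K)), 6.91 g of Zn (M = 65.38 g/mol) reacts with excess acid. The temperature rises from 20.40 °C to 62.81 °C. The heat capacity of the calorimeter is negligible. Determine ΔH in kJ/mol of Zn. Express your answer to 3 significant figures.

ΔH = -150 kJ/mol

|ΔT| = |62.81 − 20.40| = 42.41 °C
|q_surr| = (95.0 × 3.94) × 42.41 = 374.3 × 42.41 = 15870 J
n(Zn) = 6.91 / 65.38 = 0.1057 mol
Temperature rose, so q_rxn = −|q_surr| = -15.87 kJ
ΔH = q_rxn / n = -150.1 kJ/mol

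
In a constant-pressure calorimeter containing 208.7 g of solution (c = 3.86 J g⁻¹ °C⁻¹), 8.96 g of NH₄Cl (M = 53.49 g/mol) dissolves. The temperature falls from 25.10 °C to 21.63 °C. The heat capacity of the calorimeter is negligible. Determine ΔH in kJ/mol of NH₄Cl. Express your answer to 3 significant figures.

ΔH = 16.7 kJ/mol

|ΔT| = |21.63 − 25.10| = 3.47 °C
|q_surr| = (208.7 × 3.86) × 3.47 = 805.582 × 3.47 = 2795 J
n(NH₄Cl) = 8.96 / 53.49 = 0.1675 mol
Temperature fell, so q_rxn = +|q_surr| = 2.795 kJ
ΔH = q_rxn / n = 16.69 kJ/mol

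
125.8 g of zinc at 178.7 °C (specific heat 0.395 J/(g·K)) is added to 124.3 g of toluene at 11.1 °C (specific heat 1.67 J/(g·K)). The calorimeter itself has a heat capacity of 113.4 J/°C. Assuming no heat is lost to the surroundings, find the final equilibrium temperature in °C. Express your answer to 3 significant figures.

Heat lost by zinc = heat gained by toluene + calorimeter.
(125.8)(0.395)(178.7 − T) = [(124.3)(1.67) + 113.4](T − 11.1)
49.691 (178.7 − T) = 320.981 (T − 11.1)
8879.8 − 49.691 T = 320.981 T − 3562.9
12442.7 = 370.672 T
T = 33.57 °C

T_f = 33.6 °C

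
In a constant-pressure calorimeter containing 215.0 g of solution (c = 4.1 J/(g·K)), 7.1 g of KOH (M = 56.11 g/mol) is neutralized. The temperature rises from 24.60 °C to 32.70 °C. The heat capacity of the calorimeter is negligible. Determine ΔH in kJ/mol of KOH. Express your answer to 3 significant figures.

ΔH = -56.4 kJ/mol

|ΔT| = |32.70 − 24.60| = 8.10 °C
|q_surr| = (215.0 × 4.1) × 8.10 = 881.5 × 8.10 = 7140 J
n(KOH) = 7.1 / 56.11 = 0.1265 mol
Temperature rose, so q_rxn = −|q_surr| = -7.140 kJ
ΔH = q_rxn / n = -56.44 kJ/mol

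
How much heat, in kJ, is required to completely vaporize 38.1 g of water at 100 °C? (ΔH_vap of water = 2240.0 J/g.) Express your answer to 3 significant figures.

q = 85.3 kJ

q = m × ΔH_vap = 38.1 × 2240.0 = 85340 J = 85.3 kJ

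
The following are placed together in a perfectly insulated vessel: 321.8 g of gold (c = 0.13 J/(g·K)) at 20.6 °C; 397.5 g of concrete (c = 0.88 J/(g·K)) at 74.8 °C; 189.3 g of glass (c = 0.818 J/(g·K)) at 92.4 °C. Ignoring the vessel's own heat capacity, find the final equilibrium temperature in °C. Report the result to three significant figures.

T_f = 75.6 °C

Σ mᵢcᵢ(T − Tᵢ) = 0  ⇒  T = Σ mᵢcᵢTᵢ / Σ mᵢcᵢ
Σ mᵢcᵢ = 321.8×0.13 + 397.5×0.88 + 189.3×0.818 = 546.4814
Σ mᵢcᵢTᵢ = 41.834×20.6 + 349.8×74.8 + 154.8474×92.4 = 41335
T = 41335 / 546.4814 = 75.64 °C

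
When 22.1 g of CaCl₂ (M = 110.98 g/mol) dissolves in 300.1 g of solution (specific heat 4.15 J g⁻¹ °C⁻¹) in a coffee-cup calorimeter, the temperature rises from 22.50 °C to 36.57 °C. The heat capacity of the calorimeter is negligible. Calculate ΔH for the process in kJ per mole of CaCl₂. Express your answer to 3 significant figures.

ΔH = -88.0 kJ/mol

|ΔT| = |36.57 − 22.50| = 14.07 °C
|q_surr| = (300.1 × 4.15) × 14.07 = 1245.415 × 14.07 = 17520 J
n(CaCl₂) = 22.1 / 110.98 = 0.1991 mol
Temperature rose, so q_rxn = −|q_surr| = -17.52 kJ
ΔH = q_rxn / n = -88.00 kJ/mol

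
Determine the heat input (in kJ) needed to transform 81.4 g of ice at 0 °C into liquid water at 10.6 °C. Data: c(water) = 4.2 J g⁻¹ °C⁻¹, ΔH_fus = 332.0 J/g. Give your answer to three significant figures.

q1 (melt at 0 °C): 81.4 × 332.0 = 27025 J
q2 (heat water 0.0→10.6 °C): 81.4 × 4.2 × 10.6 = 3624 J
Total: 27025 + 3624 = 30649 J = 30.6 kJ

q = 30.6 kJ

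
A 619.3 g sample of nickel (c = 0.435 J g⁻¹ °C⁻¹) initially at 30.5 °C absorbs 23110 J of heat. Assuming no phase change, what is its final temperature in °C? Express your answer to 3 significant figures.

T_f = 116 °C

ΔT = q / (m c) = 23110 / (619.3 × 0.435) = 85.78 °C
T_f = 30.5 + 85.78 = 116.28 °C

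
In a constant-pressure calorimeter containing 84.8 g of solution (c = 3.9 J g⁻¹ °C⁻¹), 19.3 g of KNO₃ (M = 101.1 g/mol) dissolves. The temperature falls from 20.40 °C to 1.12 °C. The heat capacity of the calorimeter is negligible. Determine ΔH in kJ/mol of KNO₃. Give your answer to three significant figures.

ΔH = 33.4 kJ/mol

|ΔT| = |1.12 − 20.40| = 19.28 °C
|q_surr| = (84.8 × 3.9) × 19.28 = 330.72 × 19.28 = 6376 J
n(KNO₃) = 19.3 / 101.1 = 0.1909 mol
Temperature fell, so q_rxn = +|q_surr| = 6.376 kJ
ΔH = q_rxn / n = 33.40 kJ/mol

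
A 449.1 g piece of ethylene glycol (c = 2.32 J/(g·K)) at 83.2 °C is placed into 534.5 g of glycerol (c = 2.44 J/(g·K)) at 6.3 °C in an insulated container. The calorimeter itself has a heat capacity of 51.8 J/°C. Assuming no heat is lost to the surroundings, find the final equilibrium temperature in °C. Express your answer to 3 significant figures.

Heat lost by ethylene glycol = heat gained by glycerol + calorimeter.
(449.1)(2.32)(83.2 − T) = [(534.5)(2.44) + 51.8](T − 6.3)
1041.912 (83.2 − T) = 1355.98 (T − 6.3)
86687 − 1041.912 T = 1355.98 T − 8542.7
95229.7 = 2397.892 T
T = 39.71 °C

T_f = 39.7 °C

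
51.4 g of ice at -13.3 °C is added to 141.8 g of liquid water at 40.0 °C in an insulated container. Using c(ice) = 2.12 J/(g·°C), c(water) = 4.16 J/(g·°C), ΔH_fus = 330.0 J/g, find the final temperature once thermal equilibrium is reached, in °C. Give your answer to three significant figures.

T_f = 6.45 °C

Heat to bring ice to 0 °C and melt it: q₁ = 51.4×2.12×13.3 + 51.4×330.0 = 18411 J
Heat the water can supply cooling to 0 °C: 141.8×4.16×40.0 = 23595.5 J > q₁, so all ice melts.
Energy balance: 141.8×4.16×(40.0 − T) = 18411 + 51.4×4.16×(T − 0)
589.888(40.0 − T) = 18411 + 213.824 T
23595.5 − 18411 = 803.712 T
T = 5184.5 / 803.712 = 6.451 °C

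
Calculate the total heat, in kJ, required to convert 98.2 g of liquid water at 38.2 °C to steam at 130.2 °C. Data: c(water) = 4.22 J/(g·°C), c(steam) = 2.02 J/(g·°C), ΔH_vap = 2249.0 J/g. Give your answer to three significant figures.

q1 (heat water 38.2→100.0 °C): 98.2 × 4.22 × 61.8 = 25610 J
q2 (vaporize at 100 °C): 98.2 × 2249.0 = 220852 J
q3 (heat steam 100.0→130.2 °C): 98.2 × 2.02 × 30.2 = 5991 J
Total: 25610 + 220852 + 5991 = 252453 J = 252 kJ

q = 252 kJ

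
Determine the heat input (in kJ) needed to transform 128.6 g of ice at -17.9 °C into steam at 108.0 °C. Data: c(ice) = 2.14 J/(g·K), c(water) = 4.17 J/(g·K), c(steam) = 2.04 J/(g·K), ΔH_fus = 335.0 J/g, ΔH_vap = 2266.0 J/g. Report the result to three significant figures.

q = 395 kJ

q1 (heat ice -17.9→0.0 °C): 128.6 × 2.14 × 17.9 = 4926 J
q2 (melt at 0 °C): 128.6 × 335.0 = 43081 J
q3 (heat water 0.0→100.0 °C): 128.6 × 4.17 × 100.0 = 53626 J
q4 (vaporize at 100 °C): 128.6 × 2266.0 = 291408 J
q5 (heat steam 100.0→108.0 °C): 128.6 × 2.04 × 8.0 = 2099 J
Total: 4926 + 43081 + 53626 + 291408 + 2099 = 395140 J = 395 kJ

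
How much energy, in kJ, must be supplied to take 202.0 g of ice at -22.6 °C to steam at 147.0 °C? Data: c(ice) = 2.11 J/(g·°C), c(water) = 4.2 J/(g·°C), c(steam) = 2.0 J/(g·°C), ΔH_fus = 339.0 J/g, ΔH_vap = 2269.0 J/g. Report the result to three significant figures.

q = 640 kJ

q1 (heat ice -22.6→0.0 °C): 202.0 × 2.11 × 22.6 = 9633 J
q2 (melt at 0 °C): 202.0 × 339.0 = 68478 J
q3 (heat water 0.0→100.0 °C): 202.0 × 4.2 × 100.0 = 84840 J
q4 (vaporize at 100 °C): 202.0 × 2269.0 = 458338 J
q5 (heat steam 100.0→147.0 °C): 202.0 × 2.0 × 47.0 = 18988 J
Total: 9633 + 68478 + 84840 + 458338 + 18988 = 640277 J = 640 kJ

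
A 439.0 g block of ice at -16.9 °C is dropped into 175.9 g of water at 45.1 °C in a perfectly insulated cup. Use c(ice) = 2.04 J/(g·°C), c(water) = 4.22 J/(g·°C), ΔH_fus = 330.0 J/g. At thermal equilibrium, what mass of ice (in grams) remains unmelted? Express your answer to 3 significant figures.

Heat to warm all ice to 0 °C: 439.0×2.04×16.9 = 15135 J
Heat released by water cooling to 0 °C: 175.9×4.22×45.1 = 33478 J
33478 J < 15135 + 439.0×330.0 = 160005 J, so not all ice melts; final T = 0 °C.
Heat left for melting: 33478 − 15135 = 18343 J
Mass melted = 18343 / 330.0 = 55.58 g
Ice remaining = 439.0 − 55.58 = 383.42 g

m_ice remaining = 383 g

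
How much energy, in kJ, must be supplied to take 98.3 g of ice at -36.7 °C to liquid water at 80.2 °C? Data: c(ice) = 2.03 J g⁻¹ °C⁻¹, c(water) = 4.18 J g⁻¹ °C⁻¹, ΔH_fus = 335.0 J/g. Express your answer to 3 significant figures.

q1 (heat ice -36.7→0.0 °C): 98.3 × 2.03 × 36.7 = 7323 J
q2 (melt at 0 °C): 98.3 × 335.0 = 32931 J
q3 (heat water 0.0→80.2 °C): 98.3 × 4.18 × 80.2 = 32954 J
Total: 7323 + 32931 + 32954 = 73208 J = 73.2 kJ

q = 73.2 kJ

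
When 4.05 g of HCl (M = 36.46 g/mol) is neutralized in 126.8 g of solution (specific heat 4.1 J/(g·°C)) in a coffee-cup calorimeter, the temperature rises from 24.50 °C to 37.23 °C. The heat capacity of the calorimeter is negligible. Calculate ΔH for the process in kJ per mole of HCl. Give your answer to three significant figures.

|ΔT| = |37.23 − 24.50| = 12.73 °C
|q_surr| = (126.8 × 4.1) × 12.73 = 519.88 × 12.73 = 6618 J
n(HCl) = 4.05 / 36.46 = 0.1111 mol
Temperature rose, so q_rxn = −|q_surr| = -6.618 kJ
ΔH = q_rxn / n = -59.57 kJ/mol

ΔH = -59.6 kJ/mol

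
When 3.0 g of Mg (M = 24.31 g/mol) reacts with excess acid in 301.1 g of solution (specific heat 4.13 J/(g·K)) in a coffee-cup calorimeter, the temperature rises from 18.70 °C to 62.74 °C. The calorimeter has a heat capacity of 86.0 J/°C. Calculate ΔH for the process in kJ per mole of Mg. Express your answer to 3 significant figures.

|ΔT| = |62.74 − 18.70| = 44.04 °C
|q_surr| = (301.1 × 4.13 + 86.0) × 44.04 = 1329.543 × 44.04 = 58550 J
n(Mg) = 3.0 / 24.31 = 0.1234 mol
Temperature rose, so q_rxn = −|q_surr| = -58.55 kJ
ΔH = q_rxn / n = -474.47 kJ/mol

ΔH = -474 kJ/mol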